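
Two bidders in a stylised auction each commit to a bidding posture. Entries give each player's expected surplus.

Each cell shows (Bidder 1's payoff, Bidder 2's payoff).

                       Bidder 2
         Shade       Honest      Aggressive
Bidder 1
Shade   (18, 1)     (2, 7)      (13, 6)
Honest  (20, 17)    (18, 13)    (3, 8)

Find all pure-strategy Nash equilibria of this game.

Check each profile: it is a Nash equilibrium iff no player can strictly gain by switching unilaterally.
(Shade, Shade): Bidder 1 can switch to Honest (18 → 20). Not NE.
(Shade, Honest): Bidder 1 can switch to Honest (2 → 18). Not NE.
(Shade, Aggressive): Bidder 2 can switch to Honest (6 → 7). Not NE.
(Honest, Shade): Bidder 1 gets 20, best alternative 18; Bidder 2 gets 17, best alternative 13. No profitable deviation — NE.
(Honest, Honest): Bidder 2 can switch to Shade (13 → 17). Not NE.
(Honest, Aggressive): Bidder 1 can switch to Shade (3 → 13). Not NE.

(Honest, Shade)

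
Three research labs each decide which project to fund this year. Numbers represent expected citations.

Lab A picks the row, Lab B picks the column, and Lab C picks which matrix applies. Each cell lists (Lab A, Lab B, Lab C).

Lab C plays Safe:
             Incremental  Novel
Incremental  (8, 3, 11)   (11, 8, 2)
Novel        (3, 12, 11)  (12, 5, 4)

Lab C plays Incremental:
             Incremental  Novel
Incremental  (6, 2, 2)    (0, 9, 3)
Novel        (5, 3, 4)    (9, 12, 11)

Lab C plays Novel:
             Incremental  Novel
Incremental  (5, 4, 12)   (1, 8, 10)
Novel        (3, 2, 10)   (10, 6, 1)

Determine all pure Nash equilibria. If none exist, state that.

The unique pure-strategy Nash equilibrium is (Novel, Novel, Incremental).

For each player, find the best response to each opponent profile; mutual best responses are the pure NE.
Lab A against (Incremental, Safe): payoffs 8, 3 → best response Incremental.
Lab A against (Incremental, Incremental): payoffs 6, 5 → best response Incremental.
Lab A against (Incremental, Novel): payoffs 5, 3 → best response Incremental.
Lab A against (Novel, Safe): payoffs 11, 12 → best response Novel.
Lab A against (Novel, Incremental): payoffs 0, 9 → best response Novel.
Lab A against (Novel, Novel): payoffs 1, 10 → best response Novel.
Lab B against (Incremental, Safe): payoffs 3, 8 → best response Novel.
Lab B against (Incremental, Incremental): payoffs 2, 9 → best response Novel.
Lab B against (Incremental, Novel): payoffs 4, 8 → best response Novel.
Lab B against (Novel, Safe): payoffs 12, 5 → best response Incremental.
Lab B against (Novel, Incremental): payoffs 3, 12 → best response Novel.
Lab B against (Novel, Novel): payoffs 2, 6 → best response Novel.
Lab C against (Incremental, Incremental): payoffs 11, 2, 12 → best response Novel.
Lab C against (Incremental, Novel): payoffs 2, 3, 10 → best response Novel.
Lab C against (Novel, Incremental): payoffs 11, 4, 10 → best response Safe.
Lab C against (Novel, Novel): payoffs 4, 11, 1 → best response Incremental.
Mutual best responses: (Novel, Novel, Incremental).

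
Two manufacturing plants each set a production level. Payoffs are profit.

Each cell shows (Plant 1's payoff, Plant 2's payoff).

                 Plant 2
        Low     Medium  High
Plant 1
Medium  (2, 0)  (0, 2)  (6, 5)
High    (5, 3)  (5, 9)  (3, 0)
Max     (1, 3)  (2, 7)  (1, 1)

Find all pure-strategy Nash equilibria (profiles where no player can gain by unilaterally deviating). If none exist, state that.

The pure Nash equilibria are (Medium, High), (High, Medium).

For each player, find the best response to each opponent profile; mutual best responses are the pure NE.
Plant 1 against Low: payoffs 2, 5, 1 → best response High.
Plant 1 against Medium: payoffs 0, 5, 2 → best response High.
Plant 1 against High: payoffs 6, 3, 1 → best response Medium.
Plant 2 against Medium: payoffs 0, 2, 5 → best response High.
Plant 2 against High: payoffs 3, 9, 0 → best response Medium.
Plant 2 against Max: payoffs 3, 7, 1 → best response Medium.
Mutual best responses: (Medium, High); (High, Medium).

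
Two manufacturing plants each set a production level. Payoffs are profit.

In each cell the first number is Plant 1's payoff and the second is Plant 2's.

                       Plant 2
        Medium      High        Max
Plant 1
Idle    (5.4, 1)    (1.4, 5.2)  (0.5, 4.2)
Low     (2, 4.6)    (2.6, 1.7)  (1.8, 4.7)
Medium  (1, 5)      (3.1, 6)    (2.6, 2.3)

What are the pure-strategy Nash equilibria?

The unique pure-strategy Nash equilibrium is (Medium, High).

For each player, find the best response to each opponent profile; mutual best responses are the pure NE.
Plant 1 against Medium: payoffs 5.4, 2, 1 → best response Idle.
Plant 1 against High: payoffs 1.4, 2.6, 3.1 → best response Medium.
Plant 1 against Max: payoffs 0.5, 1.8, 2.6 → best response Medium.
Plant 2 against Idle: payoffs 1, 5.2, 4.2 → best response High.
Plant 2 against Low: payoffs 4.6, 1.7, 4.7 → best response Max.
Plant 2 against Medium: payoffs 5, 6, 2.3 → best response High.
Mutual best responses: (Medium, High).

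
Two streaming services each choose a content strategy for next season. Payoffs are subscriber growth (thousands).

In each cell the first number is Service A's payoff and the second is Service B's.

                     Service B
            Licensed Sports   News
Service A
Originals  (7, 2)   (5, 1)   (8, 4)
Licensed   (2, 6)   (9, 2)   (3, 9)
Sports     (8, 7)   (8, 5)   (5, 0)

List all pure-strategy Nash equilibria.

Service A against Licensed: payoffs 7, 2, 8 → best response Sports.
Service A against Sports: payoffs 5, 9, 8 → best response Licensed.
Service A against News: payoffs 8, 3, 5 → best response Originals.
Service B against Originals: payoffs 2, 1, 4 → best response News.
Service B against Licensed: payoffs 6, 2, 9 → best response News.
Service B against Sports: payoffs 7, 5, 0 → best response Licensed.
Mutual best responses: (Originals, News); (Sports, Licensed).

The pure Nash equilibria are (Originals, News) and (Sports, Licensed).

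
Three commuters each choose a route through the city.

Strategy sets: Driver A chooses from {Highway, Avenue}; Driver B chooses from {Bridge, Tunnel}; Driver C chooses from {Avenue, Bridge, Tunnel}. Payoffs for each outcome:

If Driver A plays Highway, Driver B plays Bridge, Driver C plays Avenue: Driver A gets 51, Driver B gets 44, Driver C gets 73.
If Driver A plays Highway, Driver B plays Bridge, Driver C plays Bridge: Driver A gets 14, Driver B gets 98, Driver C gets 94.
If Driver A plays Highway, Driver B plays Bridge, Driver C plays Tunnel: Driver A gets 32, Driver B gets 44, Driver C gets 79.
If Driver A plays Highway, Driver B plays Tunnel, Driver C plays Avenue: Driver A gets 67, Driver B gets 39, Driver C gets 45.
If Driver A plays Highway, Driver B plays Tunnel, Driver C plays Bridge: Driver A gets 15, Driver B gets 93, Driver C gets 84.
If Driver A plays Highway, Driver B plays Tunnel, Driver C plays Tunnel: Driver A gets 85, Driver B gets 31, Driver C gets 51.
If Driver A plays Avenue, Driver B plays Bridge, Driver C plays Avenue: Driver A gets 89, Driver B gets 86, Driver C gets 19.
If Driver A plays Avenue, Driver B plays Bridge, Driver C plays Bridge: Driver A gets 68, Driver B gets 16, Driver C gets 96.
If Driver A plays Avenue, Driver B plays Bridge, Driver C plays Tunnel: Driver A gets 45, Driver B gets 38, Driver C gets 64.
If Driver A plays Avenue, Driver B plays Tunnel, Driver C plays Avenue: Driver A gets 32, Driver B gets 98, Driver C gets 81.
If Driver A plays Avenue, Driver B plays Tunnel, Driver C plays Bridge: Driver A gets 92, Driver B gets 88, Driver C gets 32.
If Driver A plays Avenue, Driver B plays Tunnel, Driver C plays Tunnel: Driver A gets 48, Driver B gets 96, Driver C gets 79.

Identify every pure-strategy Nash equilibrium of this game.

(Highway, Bridge, Avenue): Driver A can switch to Avenue (51 → 89). Not NE.
(Highway, Bridge, Bridge): Driver A can switch to Avenue (14 → 68). Not NE.
(Highway, Bridge, Tunnel): Driver A can switch to Avenue (32 → 45). Not NE.
(Highway, Tunnel, Avenue): Driver B can switch to Bridge (39 → 44). Not NE.
(Highway, Tunnel, Bridge): Driver A can switch to Avenue (15 → 92). Not NE.
(Highway, Tunnel, Tunnel): Driver B can switch to Bridge (31 → 44). Not NE.
(Avenue, Bridge, Avenue): Driver B can switch to Tunnel (86 → 98). Not NE.
(Avenue, Bridge, Bridge): Driver B can switch to Tunnel (16 → 88). Not NE.
(Avenue, Bridge, Tunnel): Driver B can switch to Tunnel (38 → 96). Not NE.
(Avenue, Tunnel, Avenue): Driver A can switch to Highway (32 → 67). Not NE.
(Avenue, Tunnel, Bridge): Driver C can switch to Avenue (32 → 81). Not NE.
(Avenue, Tunnel, Tunnel): Driver A can switch to Highway (48 → 85). Not NE.

This game has no pure Nash equilibrium.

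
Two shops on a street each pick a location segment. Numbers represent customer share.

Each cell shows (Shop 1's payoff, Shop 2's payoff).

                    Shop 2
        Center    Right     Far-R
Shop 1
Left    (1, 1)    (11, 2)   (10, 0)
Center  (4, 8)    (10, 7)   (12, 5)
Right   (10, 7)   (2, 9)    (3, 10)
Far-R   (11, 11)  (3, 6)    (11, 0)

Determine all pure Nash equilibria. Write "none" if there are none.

Pure-strategy Nash equilibria: (Left, Right), (Far-R, Center)

Check each profile: it is a Nash equilibrium iff no player can strictly gain by switching unilaterally.
(Left, Center): Shop 1 can switch to Center (1 → 4). Not NE.
(Left, Right): Shop 1 gets 11, best alternative 10; Shop 2 gets 2, best alternative 1. No profitable deviation — NE.
(Left, Far-R): Shop 1 can switch to Center (10 → 12). Not NE.
(Center, Center): Shop 1 can switch to Right (4 → 10). Not NE.
(Center, Right): Shop 1 can switch to Left (10 → 11). Not NE.
(Center, Far-R): Shop 2 can switch to Center (5 → 8). Not NE.
(Right, Center): Shop 1 can switch to Far-R (10 → 11). Not NE.
(Right, Right): Shop 1 can switch to Left (2 → 11). Not NE.
(Right, Far-R): Shop 1 can switch to Left (3 → 10). Not NE.
(Far-R, Center): Shop 1 gets 11, best alternative 10; Shop 2 gets 11, best alternative 6. No profitable deviation — NE.
(Far-R, Right): Shop 1 can switch to Left (3 → 11). Not NE.
(Far-R, Far-R): Shop 1 can switch to Center (11 → 12). Not NE.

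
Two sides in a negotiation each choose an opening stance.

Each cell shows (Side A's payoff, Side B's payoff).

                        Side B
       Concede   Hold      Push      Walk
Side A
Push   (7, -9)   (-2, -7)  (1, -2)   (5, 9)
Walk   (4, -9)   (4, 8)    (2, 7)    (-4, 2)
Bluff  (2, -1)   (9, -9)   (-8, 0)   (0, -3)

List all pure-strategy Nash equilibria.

Pure NE: (Push, Walk)

(Push, Concede): Side B can switch to Hold (-9 → -7). Not NE.
(Push, Hold): Side A can switch to Walk (-2 → 4). Not NE.
(Push, Push): Side A can switch to Walk (1 → 2). Not NE.
(Push, Walk): Side A gets 5, best alternative 0; Side B gets 9, best alternative -2. No profitable deviation — NE.
(Walk, Concede): Side A can switch to Push (4 → 7). Not NE.
(Walk, Hold): Side A can switch to Bluff (4 → 9). Not NE.
(Walk, Push): Side B can switch to Hold (7 → 8). Not NE.
(The remaining 5 profiles each have a profitable deviation by the same check.)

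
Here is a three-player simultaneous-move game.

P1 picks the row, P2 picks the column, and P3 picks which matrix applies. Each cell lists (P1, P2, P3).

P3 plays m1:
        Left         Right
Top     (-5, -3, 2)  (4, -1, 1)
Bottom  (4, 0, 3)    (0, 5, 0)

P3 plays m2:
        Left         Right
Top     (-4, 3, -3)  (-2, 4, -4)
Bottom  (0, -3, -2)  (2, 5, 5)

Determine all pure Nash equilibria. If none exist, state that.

P1 against (Left, m1): payoffs -5, 4 → best response Bottom.
P1 against (Left, m2): payoffs -4, 0 → best response Bottom.
P1 against (Right, m1): payoffs 4, 0 → best response Top.
P1 against (Right, m2): payoffs -2, 2 → best response Bottom.
P2 against (Top, m1): payoffs -3, -1 → best response Right.
P2 against (Top, m2): payoffs 3, 4 → best response Right.
P2 against (Bottom, m1): payoffs 0, 5 → best response Right.
P2 against (Bottom, m2): payoffs -3, 5 → best response Right.
P3 against (Top, Left): payoffs 2, -3 → best response m1.
P3 against (Top, Right): payoffs 1, -4 → best response m1.
P3 against (Bottom, Left): payoffs 3, -2 → best response m1.
P3 against (Bottom, Right): payoffs 0, 5 → best response m2.
Mutual best responses: (Top, Right, m1); (Bottom, Right, m2).

(Top, Right, m1) and (Bottom, Right, m2)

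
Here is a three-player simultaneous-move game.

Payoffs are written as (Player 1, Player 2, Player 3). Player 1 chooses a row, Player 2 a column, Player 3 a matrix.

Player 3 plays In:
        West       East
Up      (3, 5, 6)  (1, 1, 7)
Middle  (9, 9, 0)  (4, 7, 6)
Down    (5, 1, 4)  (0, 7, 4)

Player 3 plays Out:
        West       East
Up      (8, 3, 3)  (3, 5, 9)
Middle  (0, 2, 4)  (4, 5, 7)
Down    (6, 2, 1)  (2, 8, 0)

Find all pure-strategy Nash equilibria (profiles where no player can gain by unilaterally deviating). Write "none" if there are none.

The unique pure-strategy Nash equilibrium is (Middle, East, Out).

Mark each player's best response to every combination of opponents' strategies; a profile where every player is best-responding is a pure Nash equilibrium.
Player 1 against (West, In): payoffs 3, 9, 5 → best response Middle.
Player 1 against (West, Out): payoffs 8, 0, 6 → best response Up.
Player 1 against (East, In): payoffs 1, 4, 0 → best response Middle.
Player 1 against (East, Out): payoffs 3, 4, 2 → best response Middle.
Player 2 against (Up, In): payoffs 5, 1 → best response West.
Player 2 against (Up, Out): payoffs 3, 5 → best response East.
Player 2 against (Middle, In): payoffs 9, 7 → best response West.
Player 2 against (Middle, Out): payoffs 2, 5 → best response East.
Player 2 against (Down, In): payoffs 1, 7 → best response East.
Player 2 against (Down, Out): payoffs 2, 8 → best response East.
Player 3 against (Up, West): payoffs 6, 3 → best response In.
Player 3 against (Up, East): payoffs 7, 9 → best response Out.
Player 3 against (Middle, West): payoffs 0, 4 → best response Out.
Player 3 against (Middle, East): payoffs 6, 7 → best response Out.
Player 3 against (Down, West): payoffs 4, 1 → best response In.
Player 3 against (Down, East): payoffs 4, 0 → best response In.
Mutual best responses: (Middle, East, Out).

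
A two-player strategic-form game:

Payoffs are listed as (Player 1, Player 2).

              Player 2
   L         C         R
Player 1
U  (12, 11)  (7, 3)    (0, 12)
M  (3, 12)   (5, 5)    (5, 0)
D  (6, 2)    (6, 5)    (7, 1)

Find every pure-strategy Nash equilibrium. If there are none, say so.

This game has no pure Nash equilibrium.

Player 1 against L: payoffs 12, 3, 6 → best response U.
Player 1 against C: payoffs 7, 5, 6 → best response U.
Player 1 against R: payoffs 0, 5, 7 → best response D.
Player 2 against U: payoffs 11, 3, 12 → best response R.
Player 2 against M: payoffs 12, 5, 0 → best response L.
Player 2 against D: payoffs 2, 5, 1 → best response C.
No profile is a mutual best response for all players.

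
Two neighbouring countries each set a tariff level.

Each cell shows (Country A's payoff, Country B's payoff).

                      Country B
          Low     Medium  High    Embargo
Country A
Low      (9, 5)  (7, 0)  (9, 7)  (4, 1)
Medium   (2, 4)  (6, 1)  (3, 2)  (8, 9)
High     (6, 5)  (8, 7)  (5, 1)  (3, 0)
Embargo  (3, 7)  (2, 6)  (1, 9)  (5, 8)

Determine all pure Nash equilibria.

Country A against Low: payoffs 9, 2, 6, 3 → best response Low.
Country A against Medium: payoffs 7, 6, 8, 2 → best response High.
Country A against High: payoffs 9, 3, 5, 1 → best response Low.
Country A against Embargo: payoffs 4, 8, 3, 5 → best response Medium.
Country B against Low: payoffs 5, 0, 7, 1 → best response High.
Country B against Medium: payoffs 4, 1, 2, 9 → best response Embargo.
Country B against High: payoffs 5, 7, 1, 0 → best response Medium.
Country B against Embargo: payoffs 7, 6, 9, 8 → best response High.
Mutual best responses: (Low, High); (Medium, Embargo); (High, Medium).

(Low, High), (Medium, Embargo), (High, Medium)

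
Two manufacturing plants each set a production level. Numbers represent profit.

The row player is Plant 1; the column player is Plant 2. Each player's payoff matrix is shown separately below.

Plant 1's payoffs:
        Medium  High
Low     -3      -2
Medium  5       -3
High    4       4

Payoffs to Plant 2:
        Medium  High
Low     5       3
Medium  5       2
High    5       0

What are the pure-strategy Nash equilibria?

(Low, Medium): Plant 1 can switch to Medium (-3 → 5). Not NE.
(Low, High): Plant 1 can switch to High (-2 → 4). Not NE.
(Medium, Medium): Plant 1 gets 5, best alternative 4; Plant 2 gets 5, best alternative 2. No profitable deviation — NE.
(Medium, High): Plant 1 can switch to Low (-3 → -2). Not NE.
(High, Medium): Plant 1 can switch to Medium (4 → 5). Not NE.
(High, High): Plant 2 can switch to Medium (0 → 5). Not NE.

The unique pure-strategy Nash equilibrium is (Medium, Medium).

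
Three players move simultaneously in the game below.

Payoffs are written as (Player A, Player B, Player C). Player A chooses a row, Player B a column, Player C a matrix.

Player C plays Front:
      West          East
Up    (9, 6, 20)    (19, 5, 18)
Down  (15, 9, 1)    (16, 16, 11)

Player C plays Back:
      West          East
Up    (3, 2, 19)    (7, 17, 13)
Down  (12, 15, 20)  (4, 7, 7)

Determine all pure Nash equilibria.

(Up, West, Front): Player A can switch to Down (9 → 15). Not NE.
(Up, West, Back): Player A can switch to Down (3 → 12). Not NE.
(Up, East, Front): Player B can switch to West (5 → 6). Not NE.
(Up, East, Back): Player C can switch to Front (13 → 18). Not NE.
(Down, West, Front): Player B can switch to East (9 → 16). Not NE.
(Down, West, Back): Player A gets 12, best alternative 3; Player B gets 15, best alternative 7; Player C gets 20, best alternative 1. No profitable deviation — NE.
(Down, East, Front): Player A can switch to Up (16 → 19). Not NE.
(Down, East, Back): Player A can switch to Up (4 → 7). Not NE.

(Down, West, Back)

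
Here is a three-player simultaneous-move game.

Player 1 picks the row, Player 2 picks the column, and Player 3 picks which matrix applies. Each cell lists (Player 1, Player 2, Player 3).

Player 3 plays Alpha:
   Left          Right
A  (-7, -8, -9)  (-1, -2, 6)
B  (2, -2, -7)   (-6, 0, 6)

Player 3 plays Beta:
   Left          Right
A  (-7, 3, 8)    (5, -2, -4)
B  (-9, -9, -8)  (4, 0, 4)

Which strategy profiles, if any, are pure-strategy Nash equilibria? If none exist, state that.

(A, Left, Beta) and (A, Right, Alpha)

Player 1 against (Left, Alpha): payoffs -7, 2 → best response B.
Player 1 against (Left, Beta): payoffs -7, -9 → best response A.
Player 1 against (Right, Alpha): payoffs -1, -6 → best response A.
Player 1 against (Right, Beta): payoffs 5, 4 → best response A.
Player 2 against (A, Alpha): payoffs -8, -2 → best response Right.
Player 2 against (A, Beta): payoffs 3, -2 → best response Left.
Player 2 against (B, Alpha): payoffs -2, 0 → best response Right.
Player 2 against (B, Beta): payoffs -9, 0 → best response Right.
Player 3 against (A, Left): payoffs -9, 8 → best response Beta.
Player 3 against (A, Right): payoffs 6, -4 → best response Alpha.
Player 3 against (B, Left): payoffs -7, -8 → best response Alpha.
Player 3 against (B, Right): payoffs 6, 4 → best response Alpha.
Mutual best responses: (A, Left, Beta); (A, Right, Alpha).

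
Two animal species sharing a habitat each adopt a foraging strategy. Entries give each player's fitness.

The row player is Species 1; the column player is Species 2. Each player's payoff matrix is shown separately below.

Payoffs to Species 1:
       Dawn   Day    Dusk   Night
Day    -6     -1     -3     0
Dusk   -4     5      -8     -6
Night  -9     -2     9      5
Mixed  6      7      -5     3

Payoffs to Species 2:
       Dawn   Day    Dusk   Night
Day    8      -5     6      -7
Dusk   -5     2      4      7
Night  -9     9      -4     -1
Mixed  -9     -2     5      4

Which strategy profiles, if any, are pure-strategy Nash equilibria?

none

For each player, find the best response to each opponent profile; mutual best responses are the pure NE.
Species 1 against Dawn: payoffs -6, -4, -9, 6 → best response Mixed.
Species 1 against Day: payoffs -1, 5, -2, 7 → best response Mixed.
Species 1 against Dusk: payoffs -3, -8, 9, -5 → best response Night.
Species 1 against Night: payoffs 0, -6, 5, 3 → best response Night.
Species 2 against Day: payoffs 8, -5, 6, -7 → best response Dawn.
Species 2 against Dusk: payoffs -5, 2, 4, 7 → best response Night.
Species 2 against Night: payoffs -9, 9, -4, -1 → best response Day.
Species 2 against Mixed: payoffs -9, -2, 5, 4 → best response Dusk.
No profile is a mutual best response for all players.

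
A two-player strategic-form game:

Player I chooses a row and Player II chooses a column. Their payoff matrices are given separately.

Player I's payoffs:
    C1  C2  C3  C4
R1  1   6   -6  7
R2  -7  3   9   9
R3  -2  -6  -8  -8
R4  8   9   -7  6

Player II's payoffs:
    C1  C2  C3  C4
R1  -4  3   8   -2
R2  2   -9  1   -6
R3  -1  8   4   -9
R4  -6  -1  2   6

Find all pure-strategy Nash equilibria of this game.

This game has no pure Nash equilibrium.

Player I against C1: payoffs 1, -7, -2, 8 → best response R4.
Player I against C2: payoffs 6, 3, -6, 9 → best response R4.
Player I against C3: payoffs -6, 9, -8, -7 → best response R2.
Player I against C4: payoffs 7, 9, -8, 6 → best response R2.
Player II against R1: payoffs -4, 3, 8, -2 → best response C3.
Player II against R2: payoffs 2, -9, 1, -6 → best response C1.
Player II against R3: payoffs -1, 8, 4, -9 → best response C2.
Player II against R4: payoffs -6, -1, 2, 6 → best response C4.
No profile is a mutual best response for all players.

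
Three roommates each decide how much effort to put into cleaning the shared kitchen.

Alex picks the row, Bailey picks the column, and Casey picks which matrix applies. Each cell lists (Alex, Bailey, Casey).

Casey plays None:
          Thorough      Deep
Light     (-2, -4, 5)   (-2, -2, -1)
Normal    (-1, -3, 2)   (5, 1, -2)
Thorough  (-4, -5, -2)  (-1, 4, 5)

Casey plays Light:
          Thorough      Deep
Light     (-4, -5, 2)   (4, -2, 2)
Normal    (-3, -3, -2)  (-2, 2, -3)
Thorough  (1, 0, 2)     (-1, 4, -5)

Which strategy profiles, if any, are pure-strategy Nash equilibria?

Alex against (Thorough, None): payoffs -2, -1, -4 → best response Normal.
Alex against (Thorough, Light): payoffs -4, -3, 1 → best response Thorough.
Alex against (Deep, None): payoffs -2, 5, -1 → best response Normal.
Alex against (Deep, Light): payoffs 4, -2, -1 → best response Light.
Bailey against (Light, None): payoffs -4, -2 → best response Deep.
Bailey against (Light, Light): payoffs -5, -2 → best response Deep.
Bailey against (Normal, None): payoffs -3, 1 → best response Deep.
Bailey against (Normal, Light): payoffs -3, 2 → best response Deep.
Bailey against (Thorough, None): payoffs -5, 4 → best response Deep.
Bailey against (Thorough, Light): payoffs 0, 4 → best response Deep.
Casey against (Light, Thorough): payoffs 5, 2 → best response None.
Casey against (Light, Deep): payoffs -1, 2 → best response Light.
Casey against (Normal, Thorough): payoffs 2, -2 → best response None.
Casey against (Normal, Deep): payoffs -2, -3 → best response None.
Casey against (Thorough, Thorough): payoffs -2, 2 → best response Light.
Casey against (Thorough, Deep): payoffs 5, -5 → best response None.
Mutual best responses: (Light, Deep, Light); (Normal, Deep, None).

(Light, Deep, Light); (Normal, Deep, None)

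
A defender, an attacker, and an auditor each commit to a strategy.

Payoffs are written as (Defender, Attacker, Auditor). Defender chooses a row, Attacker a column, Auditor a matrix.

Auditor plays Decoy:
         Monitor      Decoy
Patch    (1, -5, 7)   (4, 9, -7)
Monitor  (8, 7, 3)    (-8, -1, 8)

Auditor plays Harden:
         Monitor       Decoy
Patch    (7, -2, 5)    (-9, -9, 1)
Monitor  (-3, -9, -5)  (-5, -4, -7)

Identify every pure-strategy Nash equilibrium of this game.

(Monitor, Monitor, Decoy)

Check each profile: it is a Nash equilibrium iff no player can strictly gain by switching unilaterally.
(Patch, Monitor, Decoy): Defender can switch to Monitor (1 → 8). Not NE.
(Patch, Monitor, Harden): Auditor can switch to Decoy (5 → 7). Not NE.
(Patch, Decoy, Decoy): Auditor can switch to Harden (-7 → 1). Not NE.
(Patch, Decoy, Harden): Defender can switch to Monitor (-9 → -5). Not NE.
(Monitor, Monitor, Decoy): Defender gets 8, best alternative 1; Attacker gets 7, best alternative -1; Auditor gets 3, best alternative -5. No profitable deviation — NE.
(Monitor, Monitor, Harden): Defender can switch to Patch (-3 → 7). Not NE.
(Monitor, Decoy, Decoy): Defender can switch to Patch (-8 → 4). Not NE.
(Monitor, Decoy, Harden): Auditor can switch to Decoy (-7 → 8). Not NE.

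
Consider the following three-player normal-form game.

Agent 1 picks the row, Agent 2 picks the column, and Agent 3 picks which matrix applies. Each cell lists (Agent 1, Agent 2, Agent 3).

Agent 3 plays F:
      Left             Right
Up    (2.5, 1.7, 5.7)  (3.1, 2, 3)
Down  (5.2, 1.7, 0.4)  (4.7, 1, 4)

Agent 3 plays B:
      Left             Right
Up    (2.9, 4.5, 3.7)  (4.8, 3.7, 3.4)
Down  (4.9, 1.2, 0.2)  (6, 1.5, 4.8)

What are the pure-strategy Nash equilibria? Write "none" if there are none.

Agent 1 against (Left, F): payoffs 2.5, 5.2 → best response Down.
Agent 1 against (Left, B): payoffs 2.9, 4.9 → best response Down.
Agent 1 against (Right, F): payoffs 3.1, 4.7 → best response Down.
Agent 1 against (Right, B): payoffs 4.8, 6 → best response Down.
Agent 2 against (Up, F): payoffs 1.7, 2 → best response Right.
Agent 2 against (Up, B): payoffs 4.5, 3.7 → best response Left.
Agent 2 against (Down, F): payoffs 1.7, 1 → best response Left.
Agent 2 against (Down, B): payoffs 1.2, 1.5 → best response Right.
Agent 3 against (Up, Left): payoffs 5.7, 3.7 → best response F.
Agent 3 against (Up, Right): payoffs 3, 3.4 → best response B.
Agent 3 against (Down, Left): payoffs 0.4, 0.2 → best response F.
Agent 3 against (Down, Right): payoffs 4, 4.8 → best response B.
Mutual best responses: (Down, Left, F); (Down, Right, B).

Pure-strategy Nash equilibria: (Down, Left, F) and (Down, Right, B)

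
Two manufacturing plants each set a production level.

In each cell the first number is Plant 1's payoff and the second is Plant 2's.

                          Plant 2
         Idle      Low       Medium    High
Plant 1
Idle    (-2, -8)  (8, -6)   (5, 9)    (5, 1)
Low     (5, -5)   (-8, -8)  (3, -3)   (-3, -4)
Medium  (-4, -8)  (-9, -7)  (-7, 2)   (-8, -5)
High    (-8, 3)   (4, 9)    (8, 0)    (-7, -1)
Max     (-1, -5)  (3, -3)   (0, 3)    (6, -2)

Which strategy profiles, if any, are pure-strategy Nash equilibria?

This game has no pure Nash equilibrium.

(Idle, Idle): Plant 1 can switch to Low (-2 → 5). Not NE.
(Idle, Low): Plant 2 can switch to Medium (-6 → 9). Not NE.
(Idle, Medium): Plant 1 can switch to High (5 → 8). Not NE.
(Idle, High): Plant 1 can switch to Max (5 → 6). Not NE.
(Low, Idle): Plant 2 can switch to Medium (-5 → -3). Not NE.
(Low, Low): Plant 1 can switch to Idle (-8 → 8). Not NE.
(Low, Medium): Plant 1 can switch to Idle (3 → 5). Not NE.
(Low, High): Plant 1 can switch to Idle (-3 → 5). Not NE.
(The remaining 12 profiles each have a profitable deviation by the same check.)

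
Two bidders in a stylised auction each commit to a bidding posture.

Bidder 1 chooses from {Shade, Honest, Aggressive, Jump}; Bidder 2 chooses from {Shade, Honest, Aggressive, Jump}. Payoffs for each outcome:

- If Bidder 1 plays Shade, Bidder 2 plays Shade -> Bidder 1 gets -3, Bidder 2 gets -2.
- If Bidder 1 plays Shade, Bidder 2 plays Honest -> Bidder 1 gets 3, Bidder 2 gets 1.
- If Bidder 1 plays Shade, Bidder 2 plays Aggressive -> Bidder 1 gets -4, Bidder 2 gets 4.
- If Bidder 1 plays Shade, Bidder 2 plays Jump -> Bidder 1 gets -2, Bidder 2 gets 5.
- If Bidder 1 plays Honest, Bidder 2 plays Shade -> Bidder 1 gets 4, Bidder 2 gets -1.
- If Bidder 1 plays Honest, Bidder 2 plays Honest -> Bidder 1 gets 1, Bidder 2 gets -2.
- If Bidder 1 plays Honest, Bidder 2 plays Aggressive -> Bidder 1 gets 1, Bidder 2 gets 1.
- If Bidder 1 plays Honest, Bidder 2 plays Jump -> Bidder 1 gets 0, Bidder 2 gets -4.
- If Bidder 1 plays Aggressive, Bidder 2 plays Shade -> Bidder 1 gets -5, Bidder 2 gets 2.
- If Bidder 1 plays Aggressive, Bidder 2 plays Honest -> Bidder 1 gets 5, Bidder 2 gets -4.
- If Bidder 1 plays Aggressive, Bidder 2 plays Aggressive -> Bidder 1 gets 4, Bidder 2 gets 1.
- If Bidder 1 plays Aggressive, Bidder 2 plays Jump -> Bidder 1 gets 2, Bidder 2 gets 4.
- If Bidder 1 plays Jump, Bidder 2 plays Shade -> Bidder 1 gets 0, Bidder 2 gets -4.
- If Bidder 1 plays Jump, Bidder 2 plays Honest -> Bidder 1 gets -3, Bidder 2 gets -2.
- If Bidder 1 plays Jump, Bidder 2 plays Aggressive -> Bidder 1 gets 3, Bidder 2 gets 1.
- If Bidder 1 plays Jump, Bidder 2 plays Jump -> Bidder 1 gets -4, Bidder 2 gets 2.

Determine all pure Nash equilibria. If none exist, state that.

The unique pure-strategy Nash equilibrium is (Aggressive, Jump).

(Shade, Shade): Bidder 1 can switch to Honest (-3 → 4). Not NE.
(Shade, Honest): Bidder 1 can switch to Aggressive (3 → 5). Not NE.
(Shade, Aggressive): Bidder 1 can switch to Honest (-4 → 1). Not NE.
(Shade, Jump): Bidder 1 can switch to Honest (-2 → 0). Not NE.
(Honest, Shade): Bidder 2 can switch to Aggressive (-1 → 1). Not NE.
(Honest, Honest): Bidder 1 can switch to Shade (1 → 3). Not NE.
(Honest, Aggressive): Bidder 1 can switch to Aggressive (1 → 4). Not NE.
(Honest, Jump): Bidder 1 can switch to Aggressive (0 → 2). Not NE.
(Aggressive, Shade): Bidder 1 can switch to Shade (-5 → -3). Not NE.
(Aggressive, Honest): Bidder 2 can switch to Shade (-4 → 2). Not NE.
(Aggressive, Aggressive): Bidder 2 can switch to Shade (1 → 2). Not NE.
(Aggressive, Jump): Bidder 1 gets 2, best alternative 0; Bidder 2 gets 4, best alternative 2. No profitable deviation — NE.
(Jump, Shade): Bidder 1 can switch to Honest (0 → 4). Not NE.
(The remaining 3 profiles each have a profitable deviation by the same check.)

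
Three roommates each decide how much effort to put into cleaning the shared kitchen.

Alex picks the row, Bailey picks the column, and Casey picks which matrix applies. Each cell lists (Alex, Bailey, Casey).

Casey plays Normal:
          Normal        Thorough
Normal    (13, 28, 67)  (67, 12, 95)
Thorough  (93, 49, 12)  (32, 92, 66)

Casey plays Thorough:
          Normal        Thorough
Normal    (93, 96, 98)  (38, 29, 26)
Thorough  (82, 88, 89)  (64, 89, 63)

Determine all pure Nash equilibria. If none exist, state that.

The unique pure-strategy Nash equilibrium is (Normal, Normal, Thorough).

For each strategy profile, look for a profitable unilateral deviation.
(Normal, Normal, Normal): Alex can switch to Thorough (13 → 93). Not NE.
(Normal, Normal, Thorough): Alex gets 93, best alternative 82; Bailey gets 96, best alternative 29; Casey gets 98, best alternative 67. No profitable deviation — NE.
(Normal, Thorough, Normal): Bailey can switch to Normal (12 → 28). Not NE.
(Normal, Thorough, Thorough): Alex can switch to Thorough (38 → 64). Not NE.
(Thorough, Normal, Normal): Bailey can switch to Thorough (49 → 92). Not NE.
(Thorough, Normal, Thorough): Alex can switch to Normal (82 → 93). Not NE.
(Thorough, Thorough, Normal): Alex can switch to Normal (32 → 67). Not NE.
(Thorough, Thorough, Thorough): Casey can switch to Normal (63 → 66). Not NE.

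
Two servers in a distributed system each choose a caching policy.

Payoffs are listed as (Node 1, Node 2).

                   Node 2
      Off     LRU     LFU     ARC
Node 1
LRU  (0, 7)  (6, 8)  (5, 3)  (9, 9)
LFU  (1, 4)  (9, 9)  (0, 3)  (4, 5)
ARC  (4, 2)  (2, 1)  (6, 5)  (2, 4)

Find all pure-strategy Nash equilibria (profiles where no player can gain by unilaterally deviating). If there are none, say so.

The pure Nash equilibria are (LRU, ARC); (LFU, LRU); (ARC, LFU).

Node 1 against Off: payoffs 0, 1, 4 → best response ARC.
Node 1 against LRU: payoffs 6, 9, 2 → best response LFU.
Node 1 against LFU: payoffs 5, 0, 6 → best response ARC.
Node 1 against ARC: payoffs 9, 4, 2 → best response LRU.
Node 2 against LRU: payoffs 7, 8, 3, 9 → best response ARC.
Node 2 against LFU: payoffs 4, 9, 3, 5 → best response LRU.
Node 2 against ARC: payoffs 2, 1, 5, 4 → best response LFU.
Mutual best responses: (LRU, ARC); (LFU, LRU); (ARC, LFU).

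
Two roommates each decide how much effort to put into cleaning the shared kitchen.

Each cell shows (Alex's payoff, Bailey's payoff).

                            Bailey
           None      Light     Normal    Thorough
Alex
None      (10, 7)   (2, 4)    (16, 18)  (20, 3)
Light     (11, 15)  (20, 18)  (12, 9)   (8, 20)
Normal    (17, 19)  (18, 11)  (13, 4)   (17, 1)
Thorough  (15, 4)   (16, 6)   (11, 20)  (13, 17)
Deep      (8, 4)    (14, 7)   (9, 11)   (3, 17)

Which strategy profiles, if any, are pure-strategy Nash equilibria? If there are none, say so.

For each strategy profile, look for a profitable unilateral deviation.
(None, None): Alex can switch to Light (10 → 11). Not NE.
(None, Light): Alex can switch to Light (2 → 20). Not NE.
(None, Normal): Alex gets 16, best alternative 13; Bailey gets 18, best alternative 7. No profitable deviation — NE.
(None, Thorough): Bailey can switch to None (3 → 7). Not NE.
(Light, None): Alex can switch to Normal (11 → 17). Not NE.
(Light, Light): Bailey can switch to Thorough (18 → 20). Not NE.
(Light, Normal): Alex can switch to None (12 → 16). Not NE.
(Normal, None): Alex gets 17, best alternative 15; Bailey gets 19, best alternative 11. No profitable deviation — NE.
(The remaining 12 profiles each have a profitable deviation by the same check.)

The pure Nash equilibria are (None, Normal); (Normal, None).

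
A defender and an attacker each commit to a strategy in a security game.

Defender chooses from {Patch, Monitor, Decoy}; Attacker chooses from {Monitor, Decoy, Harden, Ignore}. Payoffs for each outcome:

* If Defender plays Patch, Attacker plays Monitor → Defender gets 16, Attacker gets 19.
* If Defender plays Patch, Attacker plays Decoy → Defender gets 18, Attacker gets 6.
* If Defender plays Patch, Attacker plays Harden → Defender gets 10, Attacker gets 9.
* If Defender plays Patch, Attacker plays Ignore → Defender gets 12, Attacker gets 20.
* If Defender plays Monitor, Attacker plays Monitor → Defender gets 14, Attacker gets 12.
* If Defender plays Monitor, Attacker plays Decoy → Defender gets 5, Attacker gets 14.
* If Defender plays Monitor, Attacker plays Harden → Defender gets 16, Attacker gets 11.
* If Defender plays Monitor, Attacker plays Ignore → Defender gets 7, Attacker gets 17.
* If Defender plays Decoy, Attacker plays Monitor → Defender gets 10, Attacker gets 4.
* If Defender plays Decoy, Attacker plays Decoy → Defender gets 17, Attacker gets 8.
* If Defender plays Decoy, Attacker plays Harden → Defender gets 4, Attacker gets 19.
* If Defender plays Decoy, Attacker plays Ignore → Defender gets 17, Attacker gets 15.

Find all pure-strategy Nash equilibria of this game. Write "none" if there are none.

This game has no pure Nash equilibrium.

For each strategy profile, look for a profitable unilateral deviation.
(Patch, Monitor): Attacker can switch to Ignore (19 → 20). Not NE.
(Patch, Decoy): Attacker can switch to Monitor (6 → 19). Not NE.
(Patch, Harden): Defender can switch to Monitor (10 → 16). Not NE.
(Patch, Ignore): Defender can switch to Decoy (12 → 17). Not NE.
(Monitor, Monitor): Defender can switch to Patch (14 → 16). Not NE.
(Monitor, Decoy): Defender can switch to Patch (5 → 18). Not NE.
(Monitor, Harden): Attacker can switch to Monitor (11 → 12). Not NE.
(Monitor, Ignore): Defender can switch to Patch (7 → 12). Not NE.
(Decoy, Monitor): Defender can switch to Patch (10 → 16). Not NE.
(Decoy, Decoy): Defender can switch to Patch (17 → 18). Not NE.
(The remaining 2 profiles each have a profitable deviation by the same check.)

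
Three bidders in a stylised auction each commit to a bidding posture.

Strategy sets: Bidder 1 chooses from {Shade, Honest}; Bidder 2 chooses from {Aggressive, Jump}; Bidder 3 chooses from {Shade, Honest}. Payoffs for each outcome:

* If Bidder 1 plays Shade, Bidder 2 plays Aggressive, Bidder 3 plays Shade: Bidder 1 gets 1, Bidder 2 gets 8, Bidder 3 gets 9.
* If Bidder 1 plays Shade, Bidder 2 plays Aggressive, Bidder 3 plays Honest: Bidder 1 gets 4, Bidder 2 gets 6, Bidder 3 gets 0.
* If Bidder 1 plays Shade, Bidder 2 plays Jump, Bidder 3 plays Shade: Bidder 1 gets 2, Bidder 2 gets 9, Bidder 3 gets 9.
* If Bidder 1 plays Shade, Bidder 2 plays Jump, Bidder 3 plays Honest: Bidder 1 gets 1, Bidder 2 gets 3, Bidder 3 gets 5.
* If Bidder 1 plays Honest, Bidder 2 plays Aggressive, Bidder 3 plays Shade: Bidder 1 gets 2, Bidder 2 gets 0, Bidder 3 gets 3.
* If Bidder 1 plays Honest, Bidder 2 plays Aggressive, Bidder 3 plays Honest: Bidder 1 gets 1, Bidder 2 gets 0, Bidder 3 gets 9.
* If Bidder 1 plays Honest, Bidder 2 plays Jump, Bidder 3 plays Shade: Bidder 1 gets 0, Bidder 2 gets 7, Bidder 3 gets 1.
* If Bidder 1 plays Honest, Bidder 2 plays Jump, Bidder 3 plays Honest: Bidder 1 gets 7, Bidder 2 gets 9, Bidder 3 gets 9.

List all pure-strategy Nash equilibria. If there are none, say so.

Bidder 1 against (Aggressive, Shade): payoffs 1, 2 → best response Honest.
Bidder 1 against (Aggressive, Honest): payoffs 4, 1 → best response Shade.
Bidder 1 against (Jump, Shade): payoffs 2, 0 → best response Shade.
Bidder 1 against (Jump, Honest): payoffs 1, 7 → best response Honest.
Bidder 2 against (Shade, Shade): payoffs 8, 9 → best response Jump.
Bidder 2 against (Shade, Honest): payoffs 6, 3 → best response Aggressive.
Bidder 2 against (Honest, Shade): payoffs 0, 7 → best response Jump.
Bidder 2 against (Honest, Honest): payoffs 0, 9 → best response Jump.
Bidder 3 against (Shade, Aggressive): payoffs 9, 0 → best response Shade.
Bidder 3 against (Shade, Jump): payoffs 9, 5 → best response Shade.
Bidder 3 against (Honest, Aggressive): payoffs 3, 9 → best response Honest.
Bidder 3 against (Honest, Jump): payoffs 1, 9 → best response Honest.
Mutual best responses: (Shade, Jump, Shade); (Honest, Jump, Honest).

(Shade, Jump, Shade), (Honest, Jump, Honest)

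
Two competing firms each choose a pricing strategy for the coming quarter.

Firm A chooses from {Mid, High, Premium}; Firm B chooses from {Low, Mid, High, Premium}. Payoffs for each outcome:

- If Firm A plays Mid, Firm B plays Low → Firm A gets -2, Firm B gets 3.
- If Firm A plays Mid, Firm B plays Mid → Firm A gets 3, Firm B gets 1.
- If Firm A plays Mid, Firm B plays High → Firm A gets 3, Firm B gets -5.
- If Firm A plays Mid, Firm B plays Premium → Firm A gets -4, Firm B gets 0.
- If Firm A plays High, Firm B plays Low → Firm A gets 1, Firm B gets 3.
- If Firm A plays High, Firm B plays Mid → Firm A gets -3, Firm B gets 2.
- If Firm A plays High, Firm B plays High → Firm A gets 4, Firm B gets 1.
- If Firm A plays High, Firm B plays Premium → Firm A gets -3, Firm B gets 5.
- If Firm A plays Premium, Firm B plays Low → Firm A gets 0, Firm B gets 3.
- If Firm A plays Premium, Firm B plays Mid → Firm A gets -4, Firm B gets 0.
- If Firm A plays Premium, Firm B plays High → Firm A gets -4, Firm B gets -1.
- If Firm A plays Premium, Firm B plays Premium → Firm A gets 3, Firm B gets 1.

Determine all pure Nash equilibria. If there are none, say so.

There is no pure-strategy Nash equilibrium.

Mark each player's best response to every combination of opponents' strategies; a profile where every player is best-responding is a pure Nash equilibrium.
Firm A against Low: payoffs -2, 1, 0 → best response High.
Firm A against Mid: payoffs 3, -3, -4 → best response Mid.
Firm A against High: payoffs 3, 4, -4 → best response High.
Firm A against Premium: payoffs -4, -3, 3 → best response Premium.
Firm B against Mid: payoffs 3, 1, -5, 0 → best response Low.
Firm B against High: payoffs 3, 2, 1, 5 → best response Premium.
Firm B against Premium: payoffs 3, 0, -1, 1 → best response Low.
No profile is a mutual best response for all players.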